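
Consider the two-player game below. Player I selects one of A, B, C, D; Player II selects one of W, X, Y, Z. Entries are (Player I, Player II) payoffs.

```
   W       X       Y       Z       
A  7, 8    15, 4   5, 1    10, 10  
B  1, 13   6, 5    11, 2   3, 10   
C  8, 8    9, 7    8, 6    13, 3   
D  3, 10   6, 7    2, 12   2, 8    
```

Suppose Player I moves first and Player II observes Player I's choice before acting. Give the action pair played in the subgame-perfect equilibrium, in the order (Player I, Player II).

Work backward from Player II's decision.
- A: Player II compares 8, 4, 1, 10 and picks Z; Player I would get 10.
- B: Player II compares 13, 5, 2, 10 and picks W; Player I would get 1.
- C: Player II compares 8, 7, 6, 3 and picks W; Player I would get 8.
- D: Player II compares 10, 7, 12, 8 and picks Y; Player I would get 2.
Among 10, 1, 8, 2, the best is 10 at A. Subgame-perfect outcome: (A, Z) with payoffs (10, 10).

(A, Z)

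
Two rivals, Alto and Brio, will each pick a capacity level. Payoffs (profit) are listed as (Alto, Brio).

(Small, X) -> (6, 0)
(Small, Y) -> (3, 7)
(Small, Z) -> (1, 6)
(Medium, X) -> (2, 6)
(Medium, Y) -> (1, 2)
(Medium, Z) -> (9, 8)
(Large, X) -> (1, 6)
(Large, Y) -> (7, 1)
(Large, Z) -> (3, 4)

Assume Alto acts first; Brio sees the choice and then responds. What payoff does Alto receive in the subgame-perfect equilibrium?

Work backward from Brio's decision.
- Small → Brio plays Y (best of 0, 7, 6); Alto gets 3.
- Medium → Brio plays Z (best of 6, 2, 8); Alto gets 9.
- Large → Brio plays X (best of 6, 1, 4); Alto gets 1.
Maximizing over 3, 9, 1, Alto chooses Medium. Subgame-perfect outcome: (Medium, Z) with payoffs (9, 8).

9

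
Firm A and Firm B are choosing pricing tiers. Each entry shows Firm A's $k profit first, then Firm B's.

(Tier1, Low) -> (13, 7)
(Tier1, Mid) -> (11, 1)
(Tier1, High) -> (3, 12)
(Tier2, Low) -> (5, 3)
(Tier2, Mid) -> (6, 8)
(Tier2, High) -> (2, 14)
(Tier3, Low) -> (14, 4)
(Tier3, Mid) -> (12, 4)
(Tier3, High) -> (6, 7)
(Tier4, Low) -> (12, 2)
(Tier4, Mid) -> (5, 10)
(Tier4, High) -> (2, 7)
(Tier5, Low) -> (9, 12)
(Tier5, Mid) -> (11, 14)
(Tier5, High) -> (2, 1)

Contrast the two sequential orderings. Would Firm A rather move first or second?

first

If Firm A leads: Firm B's best replies are Tier1→High, Tier2→High, Tier3→High, Tier4→Mid, Tier5→Mid; Firm A's induced payoffs 3, 2, 6, 5, 11; outcome (Tier5, Mid), payoffs (11, 14).
If Firm B leads: Firm A's best replies are Low→Tier3, Mid→Tier3, High→Tier3; Firm B's induced payoffs 4, 4, 7; outcome (Tier3, High), payoffs (6, 7).
Firm A gets 11 moving first and 6 moving second, so Firm A prefers to move first.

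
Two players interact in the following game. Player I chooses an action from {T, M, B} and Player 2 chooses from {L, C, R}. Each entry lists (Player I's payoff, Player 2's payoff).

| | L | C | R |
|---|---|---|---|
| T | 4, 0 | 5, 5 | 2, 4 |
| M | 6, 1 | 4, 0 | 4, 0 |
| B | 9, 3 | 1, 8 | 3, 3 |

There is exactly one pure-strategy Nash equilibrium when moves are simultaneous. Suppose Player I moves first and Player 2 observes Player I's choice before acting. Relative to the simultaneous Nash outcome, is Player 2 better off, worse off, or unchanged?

worse off

Work backward from Player 2's decision.
- T: Player 2 compares 0, 5, 4 and picks C; Player I would get 5.
- M: Player 2 compares 1, 0, 0 and picks L; Player I would get 6.
- B: Player 2 compares 3, 8, 3 and picks C; Player I would get 1.
Player I's induced payoffs are 5, 6, 1, so Player I commits to M. Subgame-perfect outcome: (M, L) with payoffs (6, 1).
Under simultaneous play:
Player I's best replies: L→B; C→T; R→M.
Player 2's best replies: T→C; M→L; B→C.
Only (T, C) has each player best-responding; Nash payoffs (5, 5).
Player 2 earns 1 sequentially versus 5 at the Nash outcome: worse off.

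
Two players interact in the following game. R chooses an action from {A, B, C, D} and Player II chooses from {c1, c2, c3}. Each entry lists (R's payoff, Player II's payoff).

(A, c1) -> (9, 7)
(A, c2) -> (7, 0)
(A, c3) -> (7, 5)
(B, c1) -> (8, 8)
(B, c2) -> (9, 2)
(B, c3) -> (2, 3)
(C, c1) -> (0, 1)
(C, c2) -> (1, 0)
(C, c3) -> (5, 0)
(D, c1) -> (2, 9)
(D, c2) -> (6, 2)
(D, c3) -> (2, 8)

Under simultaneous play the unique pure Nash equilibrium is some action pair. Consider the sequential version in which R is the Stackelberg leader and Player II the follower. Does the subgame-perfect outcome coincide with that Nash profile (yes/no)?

yes

Backward induction with R moving first.
- A: Player II compares 7, 0, 5 and picks c1; R would get 9.
- B: Player II compares 8, 2, 3 and picks c1; R would get 8.
- C: Player II compares 1, 0, 0 and picks c1; R would get 0.
- D: Player II compares 9, 2, 8 and picks c1; R would get 2.
Maximizing over 9, 8, 0, 2, R chooses A. Subgame-perfect outcome: (A, c1) with payoffs (9, 7).
Under simultaneous play:
R's best replies: c1→A; c2→B; c3→A.
Player II's best replies: A→c1; B→c1; C→c1; D→c1.
The unique mutual best reply is (A, c1), giving (9, 7).
Sequential outcome (A, c1) coincides with the Nash profile (A, c1).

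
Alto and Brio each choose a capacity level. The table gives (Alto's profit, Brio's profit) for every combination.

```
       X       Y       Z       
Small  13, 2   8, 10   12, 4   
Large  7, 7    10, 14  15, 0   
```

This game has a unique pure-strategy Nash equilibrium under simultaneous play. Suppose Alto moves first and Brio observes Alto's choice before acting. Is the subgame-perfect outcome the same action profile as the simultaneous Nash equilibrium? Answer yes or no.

yes

Brio best-responds to each possible Alto move:
- Small: Brio compares 2, 10, 4 and picks Y; Alto would get 8.
- Large: Brio compares 7, 14, 0 and picks Y; Alto would get 10.
Alto's induced payoffs are 8, 10, so Alto commits to Large. Subgame-perfect outcome: (Large, Y) with payoffs (10, 14).
Under simultaneous play:
Alto's best replies: X→Small; Y→Large; Z→Large.
Brio's best replies: Small→Y; Large→Y.
Only (Large, Y) has each player best-responding; Nash payoffs (10, 14).
Sequential outcome (Large, Y) coincides with the Nash profile (Large, Y).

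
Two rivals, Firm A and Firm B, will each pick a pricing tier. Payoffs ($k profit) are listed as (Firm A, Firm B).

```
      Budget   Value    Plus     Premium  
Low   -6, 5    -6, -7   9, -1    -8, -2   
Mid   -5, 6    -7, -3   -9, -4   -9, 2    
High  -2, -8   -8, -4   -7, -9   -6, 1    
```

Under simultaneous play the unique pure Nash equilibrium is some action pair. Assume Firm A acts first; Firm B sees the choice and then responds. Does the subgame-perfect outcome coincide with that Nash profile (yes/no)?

no

Solve by backward induction (Firm A leads).
- Low → Firm B plays Budget (best of 5, -7, -1, -2); Firm A gets -6.
- Mid → Firm B plays Budget (best of 6, -3, -4, 2); Firm A gets -5.
- High → Firm B plays Premium (best of -8, -4, -9, 1); Firm A gets -6.
Among -6, -5, -6, the best is -5 at Mid. Subgame-perfect outcome: (Mid, Budget) with payoffs (-5, 6).
For the simultaneous game, intersect best replies.
Firm A's best replies: Budget→High; Value→Low; Plus→Low; Premium→High.
Firm B's best replies: Low→Budget; Mid→Budget; High→Premium.
Only (High, Premium) has each player best-responding; Nash payoffs (-6, 1).
Sequential outcome (Mid, Budget) differs from the Nash profile (High, Premium).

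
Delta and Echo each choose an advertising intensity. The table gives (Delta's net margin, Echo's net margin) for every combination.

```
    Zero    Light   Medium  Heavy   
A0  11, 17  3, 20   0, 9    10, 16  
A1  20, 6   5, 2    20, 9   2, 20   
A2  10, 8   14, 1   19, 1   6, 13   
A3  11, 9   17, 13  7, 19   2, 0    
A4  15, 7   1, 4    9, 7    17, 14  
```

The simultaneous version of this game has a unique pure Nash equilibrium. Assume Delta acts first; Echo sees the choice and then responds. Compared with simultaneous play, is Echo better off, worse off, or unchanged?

unchanged

Backward induction with Delta moving first.
- A0 → Echo plays Light (best of 17, 20, 9, 16); Delta gets 3.
- A1 → Echo plays Heavy (best of 6, 2, 9, 20); Delta gets 2.
- A2 → Echo plays Heavy (best of 8, 1, 1, 13); Delta gets 6.
- A3 → Echo plays Medium (best of 9, 13, 19, 0); Delta gets 7.
- A4 → Echo plays Heavy (best of 7, 4, 7, 14); Delta gets 17.
Delta's induced payoffs are 3, 2, 6, 7, 17, so Delta commits to A4. Subgame-perfect outcome: (A4, Heavy) with payoffs (17, 14).
For the simultaneous game, intersect best replies.
Delta's best replies: Zero→A1; Light→A3; Medium→A1; Heavy→A4.
Echo's best replies: A0→Light; A1→Heavy; A2→Heavy; A3→Medium; A4→Heavy.
The unique mutual best reply is (A4, Heavy), giving (17, 14).
Echo earns 14 sequentially versus 14 at the Nash outcome: unchanged.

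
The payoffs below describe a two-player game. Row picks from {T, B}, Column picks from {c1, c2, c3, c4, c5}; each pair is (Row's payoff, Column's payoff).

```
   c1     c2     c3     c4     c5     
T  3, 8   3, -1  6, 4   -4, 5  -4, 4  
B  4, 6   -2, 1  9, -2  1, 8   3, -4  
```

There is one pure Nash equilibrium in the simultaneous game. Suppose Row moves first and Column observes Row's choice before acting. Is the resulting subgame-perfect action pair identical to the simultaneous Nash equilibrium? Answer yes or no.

Column best-responds to each possible Row move:
- T: Column compares 8, -1, 4, 5, 4 and picks c1; Row would get 3.
- B: Column compares 6, 1, -2, 8, -4 and picks c4; Row would get 1.
Row's induced payoffs are 3, 1, so Row commits to T. Subgame-perfect outcome: (T, c1) with payoffs (3, 8).
For the simultaneous game, intersect best replies.
Row's best replies: c1→B; c2→T; c3→B; c4→B; c5→B.
Column's best replies: T→c1; B→c4.
Only (B, c4) has each player best-responding; Nash payoffs (1, 8).
Sequential outcome (T, c1) differs from the Nash profile (B, c4).

no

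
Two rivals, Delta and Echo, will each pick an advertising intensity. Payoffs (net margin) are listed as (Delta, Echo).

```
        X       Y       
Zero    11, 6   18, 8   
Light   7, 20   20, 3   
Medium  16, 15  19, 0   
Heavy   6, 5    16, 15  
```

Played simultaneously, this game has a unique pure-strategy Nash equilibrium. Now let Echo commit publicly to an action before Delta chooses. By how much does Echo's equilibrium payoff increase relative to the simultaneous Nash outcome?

Solve by backward induction (Echo leads).
- X: Delta compares 11, 7, 16, 6 and picks Medium; Echo would get 15.
- Y: Delta compares 18, 20, 19, 16 and picks Light; Echo would get 3.
Maximizing over 15, 3, Echo chooses X. Subgame-perfect outcome: (Medium, X) with payoffs (16, 15).
Now find the simultaneous Nash equilibrium.
Delta's best replies: X→Medium; Y→Light.
Echo's best replies: Zero→Y; Light→X; Medium→X; Heavy→Y.
The unique mutual best reply is (Medium, X), giving (16, 15).
Echo's commitment gain: 15 − 15 = 0.

0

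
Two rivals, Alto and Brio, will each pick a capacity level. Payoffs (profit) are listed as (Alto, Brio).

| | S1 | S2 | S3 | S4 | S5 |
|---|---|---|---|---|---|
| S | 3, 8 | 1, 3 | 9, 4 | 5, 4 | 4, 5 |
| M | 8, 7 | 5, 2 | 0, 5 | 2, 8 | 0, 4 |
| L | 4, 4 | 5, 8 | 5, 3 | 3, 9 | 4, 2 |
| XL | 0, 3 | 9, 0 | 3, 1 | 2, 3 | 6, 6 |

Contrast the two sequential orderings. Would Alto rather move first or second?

If Alto leads: Brio's best replies are S→S1, M→S4, L→S4, XL→S5; Alto's induced payoffs 3, 2, 3, 6; outcome (XL, S5), payoffs (6, 6).
If Brio leads: Alto's best replies are S1→M, S2→XL, S3→S, S4→S, S5→XL; Brio's induced payoffs 7, 0, 4, 4, 6; outcome (M, S1), payoffs (8, 7).
Alto gets 6 moving first and 8 moving second, so Alto prefers to move second.

second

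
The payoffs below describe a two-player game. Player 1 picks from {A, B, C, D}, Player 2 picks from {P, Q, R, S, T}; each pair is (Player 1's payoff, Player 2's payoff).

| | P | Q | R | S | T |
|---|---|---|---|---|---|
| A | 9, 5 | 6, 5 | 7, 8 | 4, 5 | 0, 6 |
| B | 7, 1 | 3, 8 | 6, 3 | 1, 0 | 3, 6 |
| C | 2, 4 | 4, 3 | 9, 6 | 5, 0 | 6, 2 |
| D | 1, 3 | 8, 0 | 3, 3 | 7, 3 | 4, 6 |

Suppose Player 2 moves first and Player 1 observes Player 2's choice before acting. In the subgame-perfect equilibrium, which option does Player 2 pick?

Work backward from Player 1's decision.
- P: Player 1 compares 9, 7, 2, 1 and picks A; Player 2 would get 5.
- Q: Player 1 compares 6, 3, 4, 8 and picks D; Player 2 would get 0.
- R: Player 1 compares 7, 6, 9, 3 and picks C; Player 2 would get 6.
- S: Player 1 compares 4, 1, 5, 7 and picks D; Player 2 would get 3.
- T: Player 1 compares 0, 3, 6, 4 and picks C; Player 2 would get 2.
Maximizing over 5, 0, 6, 3, 2, Player 2 chooses R. Subgame-perfect outcome: (C, R) with payoffs (9, 6).

R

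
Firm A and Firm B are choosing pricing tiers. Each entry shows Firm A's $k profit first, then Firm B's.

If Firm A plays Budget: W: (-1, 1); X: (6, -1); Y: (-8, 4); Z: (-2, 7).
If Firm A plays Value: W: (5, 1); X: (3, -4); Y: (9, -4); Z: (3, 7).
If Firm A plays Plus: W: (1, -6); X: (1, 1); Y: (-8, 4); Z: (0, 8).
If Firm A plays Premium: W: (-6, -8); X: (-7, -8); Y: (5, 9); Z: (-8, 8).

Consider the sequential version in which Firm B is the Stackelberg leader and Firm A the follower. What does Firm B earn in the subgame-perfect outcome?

7

Backward induction with Firm B moving first.
- W: BR = Value, leader payoff 1.
- X: BR = Budget, leader payoff -1.
- Y: BR = Value, leader payoff -4.
- Z: BR = Value, leader payoff 7.
Firm B's induced payoffs are 1, -1, -4, 7, so Firm B commits to Z. Subgame-perfect outcome: (Value, Z) with payoffs (3, 7).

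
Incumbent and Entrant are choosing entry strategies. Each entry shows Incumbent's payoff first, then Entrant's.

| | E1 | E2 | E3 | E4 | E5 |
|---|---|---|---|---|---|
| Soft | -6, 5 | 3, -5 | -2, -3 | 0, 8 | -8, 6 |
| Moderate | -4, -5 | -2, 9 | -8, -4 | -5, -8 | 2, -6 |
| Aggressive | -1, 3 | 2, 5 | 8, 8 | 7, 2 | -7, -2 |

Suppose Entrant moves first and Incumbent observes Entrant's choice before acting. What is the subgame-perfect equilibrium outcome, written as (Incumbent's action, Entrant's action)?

(Aggressive, E3)

Backward induction with Entrant moving first.
- E1 → Incumbent plays Aggressive (best of -6, -4, -1); Entrant gets 3.
- E2 → Incumbent plays Soft (best of 3, -2, 2); Entrant gets -5.
- E3 → Incumbent plays Aggressive (best of -2, -8, 8); Entrant gets 8.
- E4 → Incumbent plays Aggressive (best of 0, -5, 7); Entrant gets 2.
- E5 → Incumbent plays Moderate (best of -8, 2, -7); Entrant gets -6.
Among 3, -5, 8, 2, -6, the best is 8 at E3. Subgame-perfect outcome: (Aggressive, E3) with payoffs (8, 8).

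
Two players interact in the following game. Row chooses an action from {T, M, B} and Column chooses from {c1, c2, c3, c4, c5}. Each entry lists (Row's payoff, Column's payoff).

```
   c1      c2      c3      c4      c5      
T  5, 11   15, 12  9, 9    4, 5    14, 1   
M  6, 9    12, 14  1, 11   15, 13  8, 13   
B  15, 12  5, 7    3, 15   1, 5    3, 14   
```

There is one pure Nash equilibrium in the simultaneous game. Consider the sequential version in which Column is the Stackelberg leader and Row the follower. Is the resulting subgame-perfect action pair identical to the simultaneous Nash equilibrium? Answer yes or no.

no

Solve by backward induction (Column leads).
- c1: Row compares 5, 6, 15 and picks B; Column would get 12.
- c2: Row compares 15, 12, 5 and picks T; Column would get 12.
- c3: Row compares 9, 1, 3 and picks T; Column would get 9.
- c4: Row compares 4, 15, 1 and picks M; Column would get 13.
- c5: Row compares 14, 8, 3 and picks T; Column would get 1.
Column's induced payoffs are 12, 12, 9, 13, 1, so Column commits to c4. Subgame-perfect outcome: (M, c4) with payoffs (15, 13).
Under simultaneous play:
Row's best replies: c1→B; c2→T; c3→T; c4→M; c5→T.
Column's best replies: T→c2; M→c2; B→c3.
Only (T, c2) has each player best-responding; Nash payoffs (15, 12).
Sequential outcome (M, c4) differs from the Nash profile (T, c2).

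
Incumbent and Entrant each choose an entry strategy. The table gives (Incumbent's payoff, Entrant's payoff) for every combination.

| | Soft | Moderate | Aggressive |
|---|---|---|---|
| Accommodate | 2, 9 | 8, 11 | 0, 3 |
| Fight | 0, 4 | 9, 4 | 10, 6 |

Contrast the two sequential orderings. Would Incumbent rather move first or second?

first

If Incumbent leads: Entrant's best replies are Accommodate→Moderate, Fight→Aggressive; Incumbent's induced payoffs 8, 10; outcome (Fight, Aggressive), payoffs (10, 6).
If Entrant leads: Incumbent's best replies are Soft→Accommodate, Moderate→Fight, Aggressive→Fight; Entrant's induced payoffs 9, 4, 6; outcome (Accommodate, Soft), payoffs (2, 9).
Incumbent gets 10 moving first and 2 moving second, so Incumbent prefers to move first.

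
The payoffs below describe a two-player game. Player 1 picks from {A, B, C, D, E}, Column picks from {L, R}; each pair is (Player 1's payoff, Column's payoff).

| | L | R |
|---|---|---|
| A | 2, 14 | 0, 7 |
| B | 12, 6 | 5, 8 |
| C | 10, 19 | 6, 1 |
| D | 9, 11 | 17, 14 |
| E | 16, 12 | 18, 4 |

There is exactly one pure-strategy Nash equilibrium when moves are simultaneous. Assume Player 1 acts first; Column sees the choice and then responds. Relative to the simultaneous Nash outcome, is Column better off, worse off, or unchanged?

Solve by backward induction (Player 1 leads).
- A: Column compares 14, 7 and picks L; Player 1 would get 2.
- B: Column compares 6, 8 and picks R; Player 1 would get 5.
- C: Column compares 19, 1 and picks L; Player 1 would get 10.
- D: Column compares 11, 14 and picks R; Player 1 would get 17.
- E: Column compares 12, 4 and picks L; Player 1 would get 16.
Player 1's induced payoffs are 2, 5, 10, 17, 16, so Player 1 commits to D. Subgame-perfect outcome: (D, R) with payoffs (17, 14).
For the simultaneous game, intersect best replies.
Player 1's best replies: L→E; R→E.
Column's best replies: A→L; B→R; C→L; D→R; E→L.
Only (E, L) has each player best-responding; Nash payoffs (16, 12).
Column earns 14 sequentially versus 12 at the Nash outcome: better off.

better off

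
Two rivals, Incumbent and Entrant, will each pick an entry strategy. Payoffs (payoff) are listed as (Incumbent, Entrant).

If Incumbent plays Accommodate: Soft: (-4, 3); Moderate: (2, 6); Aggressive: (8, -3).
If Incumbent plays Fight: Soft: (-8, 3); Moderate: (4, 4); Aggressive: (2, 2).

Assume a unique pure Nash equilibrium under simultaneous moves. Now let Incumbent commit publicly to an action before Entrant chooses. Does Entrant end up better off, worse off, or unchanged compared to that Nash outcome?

Solve by backward induction (Incumbent leads).
- Accommodate: BR = Moderate, leader payoff 2.
- Fight: BR = Moderate, leader payoff 4.
Maximizing over 2, 4, Incumbent chooses Fight. Subgame-perfect outcome: (Fight, Moderate) with payoffs (4, 4).
For the simultaneous game, intersect best replies.
Incumbent's best replies: Soft→Accommodate; Moderate→Fight; Aggressive→Accommodate.
Entrant's best replies: Accommodate→Moderate; Fight→Moderate.
The unique mutual best reply is (Fight, Moderate), giving (4, 4).
Entrant earns 4 sequentially versus 4 at the Nash outcome: unchanged.

unchanged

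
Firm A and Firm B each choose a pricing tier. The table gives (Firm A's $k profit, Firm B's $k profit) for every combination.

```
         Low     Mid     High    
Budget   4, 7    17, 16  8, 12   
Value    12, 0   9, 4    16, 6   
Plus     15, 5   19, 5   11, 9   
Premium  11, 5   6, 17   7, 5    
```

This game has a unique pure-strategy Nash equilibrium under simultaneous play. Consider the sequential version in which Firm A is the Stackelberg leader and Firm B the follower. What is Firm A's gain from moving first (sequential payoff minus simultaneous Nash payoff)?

1

Work backward from Firm B's decision.
- Budget → Firm B plays Mid (best of 7, 16, 12); Firm A gets 17.
- Value → Firm B plays High (best of 0, 4, 6); Firm A gets 16.
- Plus → Firm B plays High (best of 5, 5, 9); Firm A gets 11.
- Premium → Firm B plays Mid (best of 5, 17, 5); Firm A gets 6.
Firm A's induced payoffs are 17, 16, 11, 6, so Firm A commits to Budget. Subgame-perfect outcome: (Budget, Mid) with payoffs (17, 16).
Under simultaneous play:
Firm A's best replies: Low→Plus; Mid→Plus; High→Value.
Firm B's best replies: Budget→Mid; Value→High; Plus→High; Premium→Mid.
Only (Value, High) has each player best-responding; Nash payoffs (16, 6).
Firm A's commitment gain: 17 − 16 = 1.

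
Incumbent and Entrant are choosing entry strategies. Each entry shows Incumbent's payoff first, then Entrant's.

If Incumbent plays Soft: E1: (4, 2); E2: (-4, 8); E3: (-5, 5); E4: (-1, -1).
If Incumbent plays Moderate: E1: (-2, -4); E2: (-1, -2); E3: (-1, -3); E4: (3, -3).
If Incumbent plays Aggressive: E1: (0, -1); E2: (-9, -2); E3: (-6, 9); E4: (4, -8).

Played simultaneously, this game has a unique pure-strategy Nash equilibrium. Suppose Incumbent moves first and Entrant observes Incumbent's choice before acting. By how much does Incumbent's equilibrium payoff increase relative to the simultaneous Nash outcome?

0

Solve by backward induction (Incumbent leads).
- Soft: BR = E2, leader payoff -4.
- Moderate: BR = E2, leader payoff -1.
- Aggressive: BR = E3, leader payoff -6.
Among -4, -1, -6, the best is -1 at Moderate. Subgame-perfect outcome: (Moderate, E2) with payoffs (-1, -2).
Now find the simultaneous Nash equilibrium.
Incumbent's best replies: E1→Soft; E2→Moderate; E3→Moderate; E4→Aggressive.
Entrant's best replies: Soft→E2; Moderate→E2; Aggressive→E3.
Only (Moderate, E2) has each player best-responding; Nash payoffs (-1, -2).
Incumbent's commitment gain: -1 − -1 = 0.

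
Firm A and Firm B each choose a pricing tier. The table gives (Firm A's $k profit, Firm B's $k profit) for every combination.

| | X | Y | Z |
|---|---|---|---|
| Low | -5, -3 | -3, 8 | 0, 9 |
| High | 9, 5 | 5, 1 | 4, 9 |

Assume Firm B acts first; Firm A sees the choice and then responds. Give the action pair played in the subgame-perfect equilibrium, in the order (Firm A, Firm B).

(High, Z)

Firm A best-responds to each possible Firm B move:
- X → Firm A plays High (best of -5, 9); Firm B gets 5.
- Y → Firm A plays High (best of -3, 5); Firm B gets 1.
- Z → Firm A plays High (best of 0, 4); Firm B gets 9.
Maximizing over 5, 1, 9, Firm B chooses Z. Subgame-perfect outcome: (High, Z) with payoffs (4, 9).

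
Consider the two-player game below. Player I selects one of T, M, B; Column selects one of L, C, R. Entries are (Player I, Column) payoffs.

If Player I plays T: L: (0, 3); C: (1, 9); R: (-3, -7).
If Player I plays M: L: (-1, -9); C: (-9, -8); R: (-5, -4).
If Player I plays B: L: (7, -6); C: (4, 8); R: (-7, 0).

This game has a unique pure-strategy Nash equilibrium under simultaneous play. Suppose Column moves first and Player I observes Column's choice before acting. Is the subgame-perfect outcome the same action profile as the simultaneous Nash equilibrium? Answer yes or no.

yes

Solve by backward induction (Column leads).
- L: Player I compares 0, -1, 7 and picks B; Column would get -6.
- C: Player I compares 1, -9, 4 and picks B; Column would get 8.
- R: Player I compares -3, -5, -7 and picks T; Column would get -7.
Maximizing over -6, 8, -7, Column chooses C. Subgame-perfect outcome: (B, C) with payoffs (4, 8).
Under simultaneous play:
Player I's best replies: L→B; C→B; R→T.
Column's best replies: T→C; M→R; B→C.
Only (B, C) has each player best-responding; Nash payoffs (4, 8).
Sequential outcome (B, C) coincides with the Nash profile (B, C).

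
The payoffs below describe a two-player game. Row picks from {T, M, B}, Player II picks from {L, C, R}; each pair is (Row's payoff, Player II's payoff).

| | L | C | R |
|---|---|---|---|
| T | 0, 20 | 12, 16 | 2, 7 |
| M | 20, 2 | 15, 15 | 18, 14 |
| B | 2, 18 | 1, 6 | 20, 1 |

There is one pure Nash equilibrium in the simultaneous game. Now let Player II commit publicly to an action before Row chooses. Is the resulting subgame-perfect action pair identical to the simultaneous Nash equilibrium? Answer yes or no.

Solve by backward induction (Player II leads).
- L → Row plays M (best of 0, 20, 2); Player II gets 2.
- C → Row plays M (best of 12, 15, 1); Player II gets 15.
- R → Row plays B (best of 2, 18, 20); Player II gets 1.
Maximizing over 2, 15, 1, Player II chooses C. Subgame-perfect outcome: (M, C) with payoffs (15, 15).
Now find the simultaneous Nash equilibrium.
Row's best replies: L→M; C→M; R→B.
Player II's best replies: T→L; M→C; B→L.
The unique mutual best reply is (M, C), giving (15, 15).
Sequential outcome (M, C) coincides with the Nash profile (M, C).

yes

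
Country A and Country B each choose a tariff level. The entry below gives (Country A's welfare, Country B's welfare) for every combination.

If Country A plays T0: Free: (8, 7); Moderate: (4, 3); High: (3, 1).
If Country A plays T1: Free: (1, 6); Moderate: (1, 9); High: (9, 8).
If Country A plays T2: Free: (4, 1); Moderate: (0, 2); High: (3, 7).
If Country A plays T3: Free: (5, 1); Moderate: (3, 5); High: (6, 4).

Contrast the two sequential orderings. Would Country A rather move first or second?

second

If Country A leads: Country B's best replies are T0→Free, T1→Moderate, T2→High, T3→Moderate; Country A's induced payoffs 8, 1, 3, 3; outcome (T0, Free), payoffs (8, 7).
If Country B leads: Country A's best replies are Free→T0, Moderate→T0, High→T1; Country B's induced payoffs 7, 3, 8; outcome (T1, High), payoffs (9, 8).
Country A gets 8 moving first and 9 moving second, so Country A prefers to move second.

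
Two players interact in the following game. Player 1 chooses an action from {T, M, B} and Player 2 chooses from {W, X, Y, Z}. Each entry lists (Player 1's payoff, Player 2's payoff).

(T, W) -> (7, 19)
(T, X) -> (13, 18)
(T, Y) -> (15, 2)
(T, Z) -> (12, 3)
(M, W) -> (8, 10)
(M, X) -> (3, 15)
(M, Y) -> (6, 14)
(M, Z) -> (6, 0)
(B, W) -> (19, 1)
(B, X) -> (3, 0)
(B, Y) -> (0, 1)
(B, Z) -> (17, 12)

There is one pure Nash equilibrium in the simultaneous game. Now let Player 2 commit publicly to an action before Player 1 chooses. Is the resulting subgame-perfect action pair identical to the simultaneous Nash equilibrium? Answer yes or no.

Player 1 best-responds to each possible Player 2 move:
- W: BR = B, leader payoff 1.
- X: BR = T, leader payoff 18.
- Y: BR = T, leader payoff 2.
- Z: BR = B, leader payoff 12.
Player 2's induced payoffs are 1, 18, 2, 12, so Player 2 commits to X. Subgame-perfect outcome: (T, X) with payoffs (13, 18).
For the simultaneous game, intersect best replies.
Player 1's best replies: W→B; X→T; Y→T; Z→B.
Player 2's best replies: T→W; M→X; B→Z.
The unique mutual best reply is (B, Z), giving (17, 12).
Sequential outcome (T, X) differs from the Nash profile (B, Z).

no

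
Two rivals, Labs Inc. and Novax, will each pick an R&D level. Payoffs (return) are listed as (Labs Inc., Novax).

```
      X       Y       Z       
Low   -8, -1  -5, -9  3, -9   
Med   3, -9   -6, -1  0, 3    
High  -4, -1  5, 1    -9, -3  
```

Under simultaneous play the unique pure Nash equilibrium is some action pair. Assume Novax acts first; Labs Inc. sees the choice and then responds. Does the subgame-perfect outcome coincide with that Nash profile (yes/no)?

Labs Inc. best-responds to each possible Novax move:
- X: BR = Med, leader payoff -9.
- Y: BR = High, leader payoff 1.
- Z: BR = Low, leader payoff -9.
Among -9, 1, -9, the best is 1 at Y. Subgame-perfect outcome: (High, Y) with payoffs (5, 1).
Under simultaneous play:
Labs Inc.'s best replies: X→Med; Y→High; Z→Low.
Novax's best replies: Low→X; Med→Z; High→Y.
The unique mutual best reply is (High, Y), giving (5, 1).
Sequential outcome (High, Y) coincides with the Nash profile (High, Y).

yes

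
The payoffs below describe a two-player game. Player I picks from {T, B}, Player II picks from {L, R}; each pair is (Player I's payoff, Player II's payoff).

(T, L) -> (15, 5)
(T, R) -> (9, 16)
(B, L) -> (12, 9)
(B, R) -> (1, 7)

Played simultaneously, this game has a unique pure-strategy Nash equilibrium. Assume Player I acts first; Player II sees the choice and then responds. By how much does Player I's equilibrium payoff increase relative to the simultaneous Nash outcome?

3

Work backward from Player II's decision.
- T: BR = R, leader payoff 9.
- B: BR = L, leader payoff 12.
Player I's induced payoffs are 9, 12, so Player I commits to B. Subgame-perfect outcome: (B, L) with payoffs (12, 9).
Under simultaneous play:
Player I's best replies: L→T; R→T.
Player II's best replies: T→R; B→L.
The unique mutual best reply is (T, R), giving (9, 16).
Player I's commitment gain: 12 − 9 = 3.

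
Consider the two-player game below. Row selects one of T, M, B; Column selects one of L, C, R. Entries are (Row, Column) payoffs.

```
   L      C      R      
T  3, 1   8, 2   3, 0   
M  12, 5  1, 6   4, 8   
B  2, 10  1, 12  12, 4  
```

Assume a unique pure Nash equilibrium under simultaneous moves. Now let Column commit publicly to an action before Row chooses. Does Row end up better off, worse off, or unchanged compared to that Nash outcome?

Row best-responds to each possible Column move:
- L → Row plays M (best of 3, 12, 2); Column gets 5.
- C → Row plays T (best of 8, 1, 1); Column gets 2.
- R → Row plays B (best of 3, 4, 12); Column gets 4.
Among 5, 2, 4, the best is 5 at L. Subgame-perfect outcome: (M, L) with payoffs (12, 5).
Now find the simultaneous Nash equilibrium.
Row's best replies: L→M; C→T; R→B.
Column's best replies: T→C; M→R; B→C.
The unique mutual best reply is (T, C), giving (8, 2).
Row earns 12 sequentially versus 8 at the Nash outcome: better off.

better off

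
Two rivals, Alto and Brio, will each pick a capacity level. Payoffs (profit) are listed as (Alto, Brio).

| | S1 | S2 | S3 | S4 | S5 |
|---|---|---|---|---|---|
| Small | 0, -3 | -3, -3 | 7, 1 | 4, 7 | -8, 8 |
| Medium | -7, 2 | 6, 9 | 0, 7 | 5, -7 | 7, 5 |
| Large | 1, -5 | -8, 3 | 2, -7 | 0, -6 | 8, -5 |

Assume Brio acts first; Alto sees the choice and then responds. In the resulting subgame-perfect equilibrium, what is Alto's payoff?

Alto best-responds to each possible Brio move:
- S1 → Alto plays Large (best of 0, -7, 1); Brio gets -5.
- S2 → Alto plays Medium (best of -3, 6, -8); Brio gets 9.
- S3 → Alto plays Small (best of 7, 0, 2); Brio gets 1.
- S4 → Alto plays Medium (best of 4, 5, 0); Brio gets -7.
- S5 → Alto plays Large (best of -8, 7, 8); Brio gets -5.
Maximizing over -5, 9, 1, -7, -5, Brio chooses S2. Subgame-perfect outcome: (Medium, S2) with payoffs (6, 9).

6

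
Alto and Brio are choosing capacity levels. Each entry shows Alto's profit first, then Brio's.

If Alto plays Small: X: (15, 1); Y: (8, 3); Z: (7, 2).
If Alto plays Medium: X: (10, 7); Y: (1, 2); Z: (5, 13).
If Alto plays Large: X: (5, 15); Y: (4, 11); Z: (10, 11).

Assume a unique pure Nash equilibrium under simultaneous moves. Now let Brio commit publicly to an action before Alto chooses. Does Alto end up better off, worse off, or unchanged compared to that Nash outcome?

Backward induction with Brio moving first.
- X: BR = Small, leader payoff 1.
- Y: BR = Small, leader payoff 3.
- Z: BR = Large, leader payoff 11.
Brio's induced payoffs are 1, 3, 11, so Brio commits to Z. Subgame-perfect outcome: (Large, Z) with payoffs (10, 11).
For the simultaneous game, intersect best replies.
Alto's best replies: X→Small; Y→Small; Z→Large.
Brio's best replies: Small→Y; Medium→Z; Large→X.
Only (Small, Y) has each player best-responding; Nash payoffs (8, 3).
Alto earns 10 sequentially versus 8 at the Nash outcome: better off.

better off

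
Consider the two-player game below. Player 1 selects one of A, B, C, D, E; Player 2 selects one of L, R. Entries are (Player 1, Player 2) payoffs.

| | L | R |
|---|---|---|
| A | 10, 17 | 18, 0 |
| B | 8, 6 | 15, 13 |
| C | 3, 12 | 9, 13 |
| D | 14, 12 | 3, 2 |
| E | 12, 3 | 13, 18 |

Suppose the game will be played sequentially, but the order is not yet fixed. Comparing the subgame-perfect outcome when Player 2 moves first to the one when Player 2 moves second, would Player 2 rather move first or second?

If Player 1 leads: Player 2's best replies are A→L, B→R, C→R, D→L, E→R; Player 1's induced payoffs 10, 15, 9, 14, 13; outcome (B, R), payoffs (15, 13).
If Player 2 leads: Player 1's best replies are L→D, R→A; Player 2's induced payoffs 12, 0; outcome (D, L), payoffs (14, 12).
Player 2 gets 12 moving first and 13 moving second, so Player 2 prefers to move second.

second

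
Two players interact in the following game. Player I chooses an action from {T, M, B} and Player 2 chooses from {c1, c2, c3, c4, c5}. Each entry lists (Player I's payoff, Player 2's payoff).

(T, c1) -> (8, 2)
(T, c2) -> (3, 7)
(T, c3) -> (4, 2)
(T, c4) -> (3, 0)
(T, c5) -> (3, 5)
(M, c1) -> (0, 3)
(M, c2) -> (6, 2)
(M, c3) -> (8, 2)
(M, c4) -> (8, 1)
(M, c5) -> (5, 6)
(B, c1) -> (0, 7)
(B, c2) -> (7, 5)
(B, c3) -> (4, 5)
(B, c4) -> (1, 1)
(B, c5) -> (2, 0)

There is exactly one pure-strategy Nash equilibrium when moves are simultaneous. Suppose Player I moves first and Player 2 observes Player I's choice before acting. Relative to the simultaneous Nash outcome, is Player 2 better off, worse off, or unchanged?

Solve by backward induction (Player I leads).
- T: BR = c2, leader payoff 3.
- M: BR = c5, leader payoff 5.
- B: BR = c1, leader payoff 0.
Player I's induced payoffs are 3, 5, 0, so Player I commits to M. Subgame-perfect outcome: (M, c5) with payoffs (5, 6).
Now find the simultaneous Nash equilibrium.
Player I's best replies: c1→T; c2→B; c3→M; c4→M; c5→M.
Player 2's best replies: T→c2; M→c5; B→c1.
Only (M, c5) has each player best-responding; Nash payoffs (5, 6).
Player 2 earns 6 sequentially versus 6 at the Nash outcome: unchanged.

unchanged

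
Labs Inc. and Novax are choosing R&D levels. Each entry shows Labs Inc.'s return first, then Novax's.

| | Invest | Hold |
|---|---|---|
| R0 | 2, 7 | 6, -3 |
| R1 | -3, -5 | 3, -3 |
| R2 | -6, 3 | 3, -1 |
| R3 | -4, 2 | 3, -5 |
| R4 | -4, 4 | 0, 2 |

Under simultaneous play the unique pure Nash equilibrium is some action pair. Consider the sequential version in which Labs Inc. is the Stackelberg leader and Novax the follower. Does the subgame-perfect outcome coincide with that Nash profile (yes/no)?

no

Work backward from Novax's decision.
- R0: Novax compares 7, -3 and picks Invest; Labs Inc. would get 2.
- R1: Novax compares -5, -3 and picks Hold; Labs Inc. would get 3.
- R2: Novax compares 3, -1 and picks Invest; Labs Inc. would get -6.
- R3: Novax compares 2, -5 and picks Invest; Labs Inc. would get -4.
- R4: Novax compares 4, 2 and picks Invest; Labs Inc. would get -4.
Maximizing over 2, 3, -6, -4, -4, Labs Inc. chooses R1. Subgame-perfect outcome: (R1, Hold) with payoffs (3, -3).
For the simultaneous game, intersect best replies.
Labs Inc.'s best replies: Invest→R0; Hold→R0.
Novax's best replies: R0→Invest; R1→Hold; R2→Invest; R3→Invest; R4→Invest.
The unique mutual best reply is (R0, Invest), giving (2, 7).
Sequential outcome (R1, Hold) differs from the Nash profile (R0, Invest).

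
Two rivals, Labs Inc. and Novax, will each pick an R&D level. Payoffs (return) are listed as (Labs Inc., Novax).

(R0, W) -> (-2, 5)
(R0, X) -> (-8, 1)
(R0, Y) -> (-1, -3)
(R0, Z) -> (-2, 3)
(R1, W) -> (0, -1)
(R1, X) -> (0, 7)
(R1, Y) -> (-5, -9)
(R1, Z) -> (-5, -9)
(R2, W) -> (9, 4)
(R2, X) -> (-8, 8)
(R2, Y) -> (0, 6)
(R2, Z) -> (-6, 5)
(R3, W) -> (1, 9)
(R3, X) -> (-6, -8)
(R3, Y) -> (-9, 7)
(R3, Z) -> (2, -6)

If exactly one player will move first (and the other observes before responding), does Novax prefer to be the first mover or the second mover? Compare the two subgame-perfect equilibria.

If Labs Inc. leads: Novax's best replies are R0→W, R1→X, R2→X, R3→W; Labs Inc.'s induced payoffs -2, 0, -8, 1; outcome (R3, W), payoffs (1, 9).
If Novax leads: Labs Inc.'s best replies are W→R2, X→R1, Y→R2, Z→R3; Novax's induced payoffs 4, 7, 6, -6; outcome (R1, X), payoffs (0, 7).
Novax gets 7 moving first and 9 moving second, so Novax prefers to move second.

second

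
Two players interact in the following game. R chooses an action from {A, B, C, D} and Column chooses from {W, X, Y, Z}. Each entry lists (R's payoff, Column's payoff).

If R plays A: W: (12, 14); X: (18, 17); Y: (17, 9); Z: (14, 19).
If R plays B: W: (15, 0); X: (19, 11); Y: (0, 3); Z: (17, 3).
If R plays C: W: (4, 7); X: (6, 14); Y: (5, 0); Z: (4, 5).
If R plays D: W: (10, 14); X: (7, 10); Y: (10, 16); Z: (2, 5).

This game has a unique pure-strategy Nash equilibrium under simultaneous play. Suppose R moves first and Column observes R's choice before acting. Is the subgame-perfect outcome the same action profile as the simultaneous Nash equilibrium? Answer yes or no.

Solve by backward induction (R leads).
- A → Column plays Z (best of 14, 17, 9, 19); R gets 14.
- B → Column plays X (best of 0, 11, 3, 3); R gets 19.
- C → Column plays X (best of 7, 14, 0, 5); R gets 6.
- D → Column plays Y (best of 14, 10, 16, 5); R gets 10.
Maximizing over 14, 19, 6, 10, R chooses B. Subgame-perfect outcome: (B, X) with payoffs (19, 11).
Under simultaneous play:
R's best replies: W→B; X→B; Y→A; Z→B.
Column's best replies: A→Z; B→X; C→X; D→Y.
Only (B, X) has each player best-responding; Nash payoffs (19, 11).
Sequential outcome (B, X) coincides with the Nash profile (B, X).

yes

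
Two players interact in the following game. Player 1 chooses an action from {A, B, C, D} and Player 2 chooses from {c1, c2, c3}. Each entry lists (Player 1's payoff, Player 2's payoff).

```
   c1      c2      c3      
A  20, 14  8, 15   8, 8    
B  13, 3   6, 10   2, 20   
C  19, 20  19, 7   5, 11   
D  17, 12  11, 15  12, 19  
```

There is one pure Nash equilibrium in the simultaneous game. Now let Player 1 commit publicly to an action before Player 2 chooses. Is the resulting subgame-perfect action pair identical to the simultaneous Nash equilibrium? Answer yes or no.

no

Work backward from Player 2's decision.
- A → Player 2 plays c2 (best of 14, 15, 8); Player 1 gets 8.
- B → Player 2 plays c3 (best of 3, 10, 20); Player 1 gets 2.
- C → Player 2 plays c1 (best of 20, 7, 11); Player 1 gets 19.
- D → Player 2 plays c3 (best of 12, 15, 19); Player 1 gets 12.
Among 8, 2, 19, 12, the best is 19 at C. Subgame-perfect outcome: (C, c1) with payoffs (19, 20).
Under simultaneous play:
Player 1's best replies: c1→A; c2→C; c3→D.
Player 2's best replies: A→c2; B→c3; C→c1; D→c3.
Only (D, c3) has each player best-responding; Nash payoffs (12, 19).
Sequential outcome (C, c1) differs from the Nash profile (D, c3).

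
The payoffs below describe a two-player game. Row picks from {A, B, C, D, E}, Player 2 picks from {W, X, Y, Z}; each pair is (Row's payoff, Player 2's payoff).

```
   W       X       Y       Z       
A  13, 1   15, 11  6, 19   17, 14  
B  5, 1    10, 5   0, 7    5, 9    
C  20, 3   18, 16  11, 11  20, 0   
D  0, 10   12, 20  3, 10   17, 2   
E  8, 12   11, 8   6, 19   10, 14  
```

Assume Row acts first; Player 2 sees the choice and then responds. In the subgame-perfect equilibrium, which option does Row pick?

Work backward from Player 2's decision.
- A: Player 2 compares 1, 11, 19, 14 and picks Y; Row would get 6.
- B: Player 2 compares 1, 5, 7, 9 and picks Z; Row would get 5.
- C: Player 2 compares 3, 16, 11, 0 and picks X; Row would get 18.
- D: Player 2 compares 10, 20, 10, 2 and picks X; Row would get 12.
- E: Player 2 compares 12, 8, 19, 14 and picks Y; Row would get 6.
Row's induced payoffs are 6, 5, 18, 12, 6, so Row commits to C. Subgame-perfect outcome: (C, X) with payoffs (18, 16).

C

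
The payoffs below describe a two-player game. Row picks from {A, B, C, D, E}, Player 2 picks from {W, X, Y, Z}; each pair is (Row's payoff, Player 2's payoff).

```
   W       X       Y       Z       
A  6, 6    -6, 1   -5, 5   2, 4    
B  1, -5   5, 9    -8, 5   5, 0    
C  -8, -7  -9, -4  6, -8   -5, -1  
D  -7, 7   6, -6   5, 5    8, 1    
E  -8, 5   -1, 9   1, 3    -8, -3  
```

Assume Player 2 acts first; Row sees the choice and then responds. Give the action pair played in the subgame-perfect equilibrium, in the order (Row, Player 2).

(A, W)

Row best-responds to each possible Player 2 move:
- W: BR = A, leader payoff 6.
- X: BR = D, leader payoff -6.
- Y: BR = C, leader payoff -8.
- Z: BR = D, leader payoff 1.
Maximizing over 6, -6, -8, 1, Player 2 chooses W. Subgame-perfect outcome: (A, W) with payoffs (6, 6).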